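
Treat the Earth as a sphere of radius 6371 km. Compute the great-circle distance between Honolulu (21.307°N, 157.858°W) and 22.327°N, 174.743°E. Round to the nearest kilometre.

Δλ = 174.743 − -157.858 = 332.601°; wrapped into (−180°, 180°]: -27.399°.
Δφ = 22.327 − 21.307 = 1.020°.
a = sin²(Δφ/2) + cos φ₁ · cos φ₂ · sin²(Δλ/2) = 0.048416.
c = 2·atan2(√a, √(1−a)) = 0.44370 rad → d = 6371·c ≈ 2826.84 km.

2827 km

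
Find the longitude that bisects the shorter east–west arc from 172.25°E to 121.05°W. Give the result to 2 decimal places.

Signed shortest Δλ from +172.25° to -121.05° is +66.70°.
Midpoint longitude = +172.25° + (+66.70°)/2 = +172.25° + 33.35° = +205.60°.
Normalise into (−180°, 180°]: -154.40°.
(The naïve average (+172.25 + -121.05)/2 = 25.6° is on the wrong side of the globe.)

154.40°W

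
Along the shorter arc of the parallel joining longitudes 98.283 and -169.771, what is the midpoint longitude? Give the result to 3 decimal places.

+144.256°

Signed shortest Δλ from +98.283° to -169.771° is +91.946°.
Midpoint longitude = +98.283° + (+91.946°)/2 = +98.283° + 45.973° = +144.256°.
(The naïve average (+98.283 + -169.771)/2 = -35.744° is on the wrong side of the globe.)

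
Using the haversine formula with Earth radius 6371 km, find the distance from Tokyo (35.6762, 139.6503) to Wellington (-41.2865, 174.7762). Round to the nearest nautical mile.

5009 nmi

Δλ = 174.7762 − 139.6503 = 35.1259°.
Δφ = -41.2865 − 35.6762 = -76.9627°.
a = sin²(Δφ/2) + cos φ₁ · cos φ₂ · sin²(Δλ/2) = 0.442787.
c = 2·atan2(√a, √(1−a)) = 1.45612 rad → d = 6371·c ≈ 9276.94 km ≈ 5009.15 nmi.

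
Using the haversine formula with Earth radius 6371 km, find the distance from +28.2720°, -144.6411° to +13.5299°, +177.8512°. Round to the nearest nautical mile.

Δλ = 177.8512 − -144.6411 = 322.4923°; wrapped into (−180°, 180°]: -37.5077°.
Δφ = 13.5299 − 28.2720 = -14.7421°.
a = sin²(Δφ/2) + cos φ₁ · cos φ₂ · sin²(Δλ/2) = 0.104967.
c = 2·atan2(√a, √(1−a)) = 0.65988 rad → d = 6371·c ≈ 4204.09 km ≈ 2270.03 nmi.

2270 nmi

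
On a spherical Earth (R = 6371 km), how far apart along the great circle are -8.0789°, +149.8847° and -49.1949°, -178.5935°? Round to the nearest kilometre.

5433 km

Δλ = -178.5935 − 149.8847 = -328.4782°; wrapped into (−180°, 180°]: 31.5218°.
Δφ = -49.1949 − -8.0789 = -41.1160°.
a = sin²(Δφ/2) + cos φ₁ · cos φ₂ · sin²(Δλ/2) = 0.171046.
c = 2·atan2(√a, √(1−a)) = 0.85276 rad → d = 6371·c ≈ 5432.92 km.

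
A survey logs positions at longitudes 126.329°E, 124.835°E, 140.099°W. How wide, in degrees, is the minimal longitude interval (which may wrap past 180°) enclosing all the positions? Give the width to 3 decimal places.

Sort the longitudes: -140.099°, +124.835°, +126.329°.
Eastward gaps between consecutive values (wrapping around): 264.934°, 1.494°, 93.572°.
Largest gap = 264.934° ⇒ minimal covering band is its complement: 360° − 264.934° = 95.066°.
Band runs from +124.835° eastward to -140.099°, crossing the antimeridian.

95.066°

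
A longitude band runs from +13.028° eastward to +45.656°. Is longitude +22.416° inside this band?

Band width going east from +13.028° to +45.656°: ((45.656 − 13.028) mod 360) = 32.628°.
Offset of +22.416° east of the west edge: ((22.416 − 13.028) mod 360) = 9.388°.
9.388° ≤ 32.628° ⇒ inside.

Yes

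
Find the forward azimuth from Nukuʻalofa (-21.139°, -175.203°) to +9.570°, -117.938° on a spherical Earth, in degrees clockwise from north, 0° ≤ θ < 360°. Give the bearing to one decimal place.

67.3°

Δλ = -117.938 − -175.203 = 57.265°.
θ = atan2( sin Δλ · cos φ₂ , cos φ₁ · sin φ₂ − sin φ₁ · cos φ₂ · cos Δλ )
  = atan2(0.82947, 0.34736) = 67.277° → normalised to [0°, 360°): 67.277°.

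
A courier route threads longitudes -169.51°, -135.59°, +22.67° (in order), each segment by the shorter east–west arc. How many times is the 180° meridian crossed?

0

Leg 1: -169.51° → -135.59°, shortest Δλ = 33.92° (east) — does not cross 180°.
Leg 2: -135.59° → +22.67°, shortest Δλ = 158.26° (east) — does not cross 180°.
Total crossings: 0.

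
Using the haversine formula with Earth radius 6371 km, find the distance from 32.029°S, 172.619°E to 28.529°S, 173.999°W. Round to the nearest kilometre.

1342 km

Δλ = -173.999 − 172.619 = -346.618°; wrapped into (−180°, 180°]: 13.382°.
Δφ = -28.529 − -32.029 = 3.500°.
a = sin²(Δφ/2) + cos φ₁ · cos φ₂ · sin²(Δλ/2) = 0.011044.
c = 2·atan2(√a, √(1−a)) = 0.21057 rad → d = 6371·c ≈ 1341.56 km.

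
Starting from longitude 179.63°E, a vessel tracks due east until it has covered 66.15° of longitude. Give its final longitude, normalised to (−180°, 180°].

114.22°W

Start at +179.63°; shift +66.15° → +245.78°.
+245.78° lies outside (−180°, 180°]; subtract 360° → -114.22°.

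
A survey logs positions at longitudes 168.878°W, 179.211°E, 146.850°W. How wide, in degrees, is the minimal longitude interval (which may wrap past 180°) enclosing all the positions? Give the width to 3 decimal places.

Sort the longitudes: -168.878°, -146.850°, +179.211°.
Eastward gaps between consecutive values (wrapping around): 22.028°, 326.061°, 11.911°.
Largest gap = 326.061° ⇒ minimal covering band is its complement: 360° − 326.061° = 33.939°.
Band runs from +179.211° eastward to -146.850°, crossing the antimeridian.

33.939°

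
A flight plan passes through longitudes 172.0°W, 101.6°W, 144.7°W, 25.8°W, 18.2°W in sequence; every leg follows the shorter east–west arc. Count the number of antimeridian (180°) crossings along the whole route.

Leg 1: -172.0° → -101.6°, shortest Δλ = 70.4° (east) — does not cross 180°.
Leg 2: -101.6° → -144.7°, shortest Δλ = -43.1° (west) — does not cross 180°.
Leg 3: -144.7° → -25.8°, shortest Δλ = 118.9° (east) — does not cross 180°.
Leg 4: -25.8° → -18.2°, shortest Δλ = 7.6° (east) — does not cross 180°.
Total crossings: 0.

0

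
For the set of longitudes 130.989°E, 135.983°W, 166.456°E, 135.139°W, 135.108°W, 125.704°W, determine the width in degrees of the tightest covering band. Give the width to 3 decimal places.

Sort the longitudes: -135.983°, -135.139°, -135.108°, -125.704°, +130.989°, +166.456°.
Eastward gaps between consecutive values (wrapping around): 0.844°, 0.031°, 9.404°, 256.693°, 35.467°, 57.561°.
Largest gap = 256.693° ⇒ minimal covering band is its complement: 360° − 256.693° = 103.307°.
Band runs from +130.989° eastward to -125.704°, crossing the antimeridian.

103.307°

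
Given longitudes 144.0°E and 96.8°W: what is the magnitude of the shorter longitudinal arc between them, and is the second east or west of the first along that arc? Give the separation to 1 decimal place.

119.2° east

Raw difference: -96.8 − 144.0 = -240.8°.
Normalise into (−180°, 180°]: -240.8° + 360° = 119.2°.
Positive ⇒ the second point lies to the east; separation 119.2°.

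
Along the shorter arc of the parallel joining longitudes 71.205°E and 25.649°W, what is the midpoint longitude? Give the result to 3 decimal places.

22.778°E

Signed shortest Δλ from +71.205° to -25.649° is -96.854°.
Midpoint longitude = +71.205° + (-96.854°)/2 = +71.205° − 48.427° = +22.778°.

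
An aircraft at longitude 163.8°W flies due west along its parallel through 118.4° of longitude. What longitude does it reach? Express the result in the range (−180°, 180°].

Start at -163.8°; shift −118.4° → -282.2°.
-282.2° lies outside (−180°, 180°]; add 360° → +77.8°.

77.8°E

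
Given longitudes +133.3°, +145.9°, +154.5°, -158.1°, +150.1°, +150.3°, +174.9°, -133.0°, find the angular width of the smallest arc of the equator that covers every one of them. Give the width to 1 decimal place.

Sort the longitudes: -158.1°, -133.0°, +133.3°, +145.9°, +150.1°, +150.3°, +154.5°, +174.9°.
Eastward gaps between consecutive values (wrapping around): 25.1°, 266.3°, 12.6°, 4.2°, 0.2°, 4.2°, 20.4°, 27.0°.
Largest gap = 266.3° ⇒ minimal covering band is its complement: 360° − 266.3° = 93.7°.
Band runs from +133.3° eastward to -133.0°, crossing the antimeridian.

93.7°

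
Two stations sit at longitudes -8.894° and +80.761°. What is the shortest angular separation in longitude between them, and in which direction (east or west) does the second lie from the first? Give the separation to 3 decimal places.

Raw difference: 80.761 − -8.894 = 89.655°.
Normalise into (−180°, 180°]: 89.655° stays 89.655°.
Positive ⇒ the second point lies to the east; separation 89.655°.

89.655° east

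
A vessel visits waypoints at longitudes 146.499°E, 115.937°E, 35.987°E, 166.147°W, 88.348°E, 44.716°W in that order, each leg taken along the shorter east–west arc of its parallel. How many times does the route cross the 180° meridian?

2

Leg 1: +146.499° → +115.937°, shortest Δλ = -30.562° (west) — does not cross 180°.
Leg 2: +115.937° → +35.987°, shortest Δλ = -79.95° (west) — does not cross 180°.
Leg 3: +35.987° → -166.147°, shortest Δλ = 157.866° (east) — crosses 180°.
Leg 4: -166.147° → +88.348°, shortest Δλ = -105.505° (west) — crosses 180°.
Leg 5: +88.348° → -44.716°, shortest Δλ = -133.064° (west) — does not cross 180°.
Total crossings: 2.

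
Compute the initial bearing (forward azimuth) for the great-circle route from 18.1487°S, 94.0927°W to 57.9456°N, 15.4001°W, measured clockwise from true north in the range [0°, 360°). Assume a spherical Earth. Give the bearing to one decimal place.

31.8°

Δλ = -15.4001 − -94.0927 = 78.6926°.
θ = atan2( sin Δλ · cos φ₂ , cos φ₁ · sin φ₂ − sin φ₁ · cos φ₂ · cos Δλ )
  = atan2(0.52042, 0.83779) = 31.848° → normalised to [0°, 360°): 31.848°.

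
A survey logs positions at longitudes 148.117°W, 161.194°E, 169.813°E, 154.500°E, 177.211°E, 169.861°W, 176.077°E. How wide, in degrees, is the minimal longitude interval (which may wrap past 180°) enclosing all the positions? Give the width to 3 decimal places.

57.383°

Sort the longitudes: -169.861°, -148.117°, +154.500°, +161.194°, +169.813°, +176.077°, +177.211°.
Eastward gaps between consecutive values (wrapping around): 21.744°, 302.617°, 6.694°, 8.619°, 6.264°, 1.134°, 12.928°.
Largest gap = 302.617° ⇒ minimal covering band is its complement: 360° − 302.617° = 57.383°.
Band runs from +154.500° eastward to -148.117°, crossing the antimeridian.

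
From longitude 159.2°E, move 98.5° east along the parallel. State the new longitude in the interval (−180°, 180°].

Start at +159.2°; shift +98.5° → +257.7°.
+257.7° lies outside (−180°, 180°]; subtract 360° → -102.3°.

102.3°W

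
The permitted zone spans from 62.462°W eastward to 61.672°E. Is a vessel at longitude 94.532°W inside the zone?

No

Band width going east from -62.462° to +61.672°: ((61.672 − -62.462) mod 360) = 124.134°.
Offset of -94.532° east of the west edge: ((-94.532 − -62.462) mod 360) = 327.930°.
327.930° > 124.134° ⇒ outside.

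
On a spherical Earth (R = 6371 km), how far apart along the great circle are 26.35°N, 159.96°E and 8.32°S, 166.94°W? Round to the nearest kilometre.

Δλ = -166.94 − 159.96 = -326.90°; wrapped into (−180°, 180°]: 33.10°.
Δφ = -8.32 − 26.35 = -34.67°.
a = sin²(Δφ/2) + cos φ₁ · cos φ₂ · sin²(Δλ/2) = 0.160724.
c = 2·atan2(√a, √(1−a)) = 0.82501 rad → d = 6371·c ≈ 5256.12 km.

5256 km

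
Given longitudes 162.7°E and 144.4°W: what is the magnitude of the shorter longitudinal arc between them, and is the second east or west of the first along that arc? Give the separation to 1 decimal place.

Raw difference: -144.4 − 162.7 = -307.1°.
Normalise into (−180°, 180°]: -307.1° + 360° = 52.9°.
Positive ⇒ the second point lies to the east; separation 52.9°.

52.9° east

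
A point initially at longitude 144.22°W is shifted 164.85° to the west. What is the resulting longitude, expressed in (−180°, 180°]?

50.93°E

Start at -144.22°; shift −164.85° → -309.07°.
-309.07° lies outside (−180°, 180°]; add 360° → +50.93°.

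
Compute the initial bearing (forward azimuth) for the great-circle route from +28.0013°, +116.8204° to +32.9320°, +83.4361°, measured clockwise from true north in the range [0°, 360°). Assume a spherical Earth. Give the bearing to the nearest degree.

288°

Δλ = 83.4361 − 116.8204 = -33.3843°.
θ = atan2( sin Δλ · cos φ₂ , cos φ₁ · sin φ₂ − sin φ₁ · cos φ₂ · cos Δλ )
  = atan2(-0.46184, 0.15097) = -71.898° → normalised to [0°, 360°): 288.102°.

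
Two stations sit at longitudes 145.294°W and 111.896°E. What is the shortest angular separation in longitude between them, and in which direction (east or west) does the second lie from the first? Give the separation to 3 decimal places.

102.810° west

Raw difference: 111.896 − -145.294 = 257.19°.
Normalise into (−180°, 180°]: 257.19° − 360° = -102.81°.
Negative ⇒ the second point lies to the west; separation 102.810°.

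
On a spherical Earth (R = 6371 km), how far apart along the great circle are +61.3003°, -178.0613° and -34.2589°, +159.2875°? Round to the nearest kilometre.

Δλ = 159.2875 − -178.0613 = 337.3488°; wrapped into (−180°, 180°]: -22.6512°.
Δφ = -34.2589 − 61.3003 = -95.5592°.
a = sin²(Δφ/2) + cos φ₁ · cos φ₂ · sin²(Δλ/2) = 0.563744.
c = 2·atan2(√a, √(1−a)) = 1.69863 rad → d = 6371·c ≈ 10821.99 km.

10822 km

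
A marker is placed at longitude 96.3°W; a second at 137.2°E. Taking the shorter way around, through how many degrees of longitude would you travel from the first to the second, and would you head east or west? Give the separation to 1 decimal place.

126.5° west

Raw difference: 137.2 − -96.3 = 233.5°.
Normalise into (−180°, 180°]: 233.5° − 360° = -126.5°.
Negative ⇒ the second point lies to the west; separation 126.5°.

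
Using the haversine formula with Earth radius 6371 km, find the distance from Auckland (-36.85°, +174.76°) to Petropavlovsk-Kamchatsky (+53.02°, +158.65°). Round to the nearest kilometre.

10114 km

Δλ = 158.65 − 174.76 = -16.11°.
Δφ = 53.02 − -36.85 = 89.87°.
a = sin²(Δφ/2) + cos φ₁ · cos φ₂ · sin²(Δλ/2) = 0.508317.
c = 2·atan2(√a, √(1−a)) = 1.58743 rad → d = 6371·c ≈ 10113.52 km.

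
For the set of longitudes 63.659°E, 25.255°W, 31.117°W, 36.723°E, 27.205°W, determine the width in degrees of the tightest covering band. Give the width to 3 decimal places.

94.776°

Sort the longitudes: -31.117°, -27.205°, -25.255°, +36.723°, +63.659°.
Eastward gaps between consecutive values (wrapping around): 3.912°, 1.950°, 61.978°, 26.936°, 265.224°.
Largest gap = 265.224° ⇒ minimal covering band is its complement: 360° − 265.224° = 94.776°.
Band runs from -31.117° eastward to +63.659°.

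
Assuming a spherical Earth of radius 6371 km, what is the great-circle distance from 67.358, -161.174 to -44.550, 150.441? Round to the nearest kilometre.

13091 km

Δλ = 150.441 − -161.174 = 311.615°; wrapped into (−180°, 180°]: -48.385°.
Δφ = -44.550 − 67.358 = -111.908°.
a = sin²(Δφ/2) + cos φ₁ · cos φ₂ · sin²(Δλ/2) = 0.732632.
c = 2·atan2(√a, √(1−a)) = 2.05473 rad → d = 6371·c ≈ 13090.68 km.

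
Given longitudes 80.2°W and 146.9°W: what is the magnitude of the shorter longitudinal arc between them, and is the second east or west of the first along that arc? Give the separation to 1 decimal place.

Raw difference: -146.9 − -80.2 = -66.7°.
Normalise into (−180°, 180°]: -66.7° stays -66.7°.
Negative ⇒ the second point lies to the west; separation 66.7°.

66.7° west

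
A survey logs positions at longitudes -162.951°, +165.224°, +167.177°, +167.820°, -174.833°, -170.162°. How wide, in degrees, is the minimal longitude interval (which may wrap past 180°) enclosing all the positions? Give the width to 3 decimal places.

31.825°

Sort the longitudes: -174.833°, -170.162°, -162.951°, +165.224°, +167.177°, +167.820°.
Eastward gaps between consecutive values (wrapping around): 4.671°, 7.211°, 328.175°, 1.953°, 0.643°, 17.347°.
Largest gap = 328.175° ⇒ minimal covering band is its complement: 360° − 328.175° = 31.825°.
Band runs from +165.224° eastward to -162.951°, crossing the antimeridian.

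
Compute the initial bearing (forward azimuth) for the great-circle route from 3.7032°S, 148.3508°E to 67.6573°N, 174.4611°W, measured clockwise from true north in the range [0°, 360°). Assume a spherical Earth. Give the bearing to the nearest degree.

14°

Δλ = -174.4611 − 148.3508 = -322.8119°; wrapped into (−180°, 180°]: 37.1881°.
θ = atan2( sin Δλ · cos φ₂ , cos φ₁ · sin φ₂ − sin φ₁ · cos φ₂ · cos Δλ )
  = atan2(0.22977, 0.94256) = 13.700° → normalised to [0°, 360°): 13.700°.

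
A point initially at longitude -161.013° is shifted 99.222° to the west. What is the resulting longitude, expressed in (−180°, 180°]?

+99.765°

Start at -161.013°; shift −99.222° → -260.235°.
-260.235° lies outside (−180°, 180°]; add 360° → +99.765°.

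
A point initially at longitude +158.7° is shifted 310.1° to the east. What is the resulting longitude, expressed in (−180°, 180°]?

+108.8°

Start at +158.7°; shift +310.1° → +468.8°.
+468.8° lies outside (−180°, 180°]; subtract 360° → +108.8°.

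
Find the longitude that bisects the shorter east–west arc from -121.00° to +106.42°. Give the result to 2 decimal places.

+172.71°

Signed shortest Δλ from -121.00° to +106.42° is -132.58°.
Midpoint longitude = -121.00° + (-132.58°)/2 = -121.00° − 66.29° = -187.29°.
Normalise into (−180°, 180°]: +172.71°.
(The naïve average (-121.00 + +106.42)/2 = -7.29° is on the wrong side of the globe.)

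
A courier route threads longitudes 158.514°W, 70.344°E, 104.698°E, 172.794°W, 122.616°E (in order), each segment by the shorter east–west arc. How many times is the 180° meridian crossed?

3

Leg 1: -158.514° → +70.344°, shortest Δλ = -131.142° (west) — crosses 180°.
Leg 2: +70.344° → +104.698°, shortest Δλ = 34.354° (east) — does not cross 180°.
Leg 3: +104.698° → -172.794°, shortest Δλ = 82.508° (east) — crosses 180°.
Leg 4: -172.794° → +122.616°, shortest Δλ = -64.59° (west) — crosses 180°.
Total crossings: 3.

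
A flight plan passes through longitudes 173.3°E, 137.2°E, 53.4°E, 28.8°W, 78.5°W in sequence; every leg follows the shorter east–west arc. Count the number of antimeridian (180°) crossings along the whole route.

0

Leg 1: +173.3° → +137.2°, shortest Δλ = -36.1° (west) — does not cross 180°.
Leg 2: +137.2° → +53.4°, shortest Δλ = -83.8° (west) — does not cross 180°.
Leg 3: +53.4° → -28.8°, shortest Δλ = -82.2° (west) — does not cross 180°.
Leg 4: -28.8° → -78.5°, shortest Δλ = -49.7° (west) — does not cross 180°.
Total crossings: 0.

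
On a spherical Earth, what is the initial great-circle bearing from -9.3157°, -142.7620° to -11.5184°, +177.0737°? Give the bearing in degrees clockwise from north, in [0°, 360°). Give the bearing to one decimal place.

263.2°

Δλ = 177.0737 − -142.7620 = 319.8357°; wrapped into (−180°, 180°]: -40.1643°.
θ = atan2( sin Δλ · cos φ₂ , cos φ₁ · sin φ₂ − sin φ₁ · cos φ₂ · cos Δλ )
  = atan2(-0.63199, -0.07584) = -96.843° → normalised to [0°, 360°): 263.157°.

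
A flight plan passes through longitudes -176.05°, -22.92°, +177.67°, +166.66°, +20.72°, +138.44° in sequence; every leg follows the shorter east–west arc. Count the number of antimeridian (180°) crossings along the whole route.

Leg 1: -176.05° → -22.92°, shortest Δλ = 153.13° (east) — does not cross 180°.
Leg 2: -22.92° → +177.67°, shortest Δλ = -159.41° (west) — crosses 180°.
Leg 3: +177.67° → +166.66°, shortest Δλ = -11.01° (west) — does not cross 180°.
Leg 4: +166.66° → +20.72°, shortest Δλ = -145.94° (west) — does not cross 180°.
Leg 5: +20.72° → +138.44°, shortest Δλ = 117.72° (east) — does not cross 180°.
Total crossings: 1.

1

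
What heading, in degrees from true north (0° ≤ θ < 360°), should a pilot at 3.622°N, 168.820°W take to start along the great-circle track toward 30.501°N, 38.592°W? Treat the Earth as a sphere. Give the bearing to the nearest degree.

51°

Δλ = -38.592 − -168.820 = 130.228°.
θ = atan2( sin Δλ · cos φ₂ , cos φ₁ · sin φ₂ − sin φ₁ · cos φ₂ · cos Δλ )
  = atan2(0.65783, 0.54169) = 50.530° → normalised to [0°, 360°): 50.530°.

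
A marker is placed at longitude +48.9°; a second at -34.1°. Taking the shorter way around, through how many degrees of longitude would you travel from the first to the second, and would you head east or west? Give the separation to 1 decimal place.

83.0° west

Raw difference: -34.1 − 48.9 = -83.0°.
Normalise into (−180°, 180°]: -83.0° stays -83.0°.
Negative ⇒ the second point lies to the west; separation 83.0°.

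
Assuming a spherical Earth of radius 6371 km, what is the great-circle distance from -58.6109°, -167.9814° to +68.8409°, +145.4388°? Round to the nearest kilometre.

Δλ = 145.4388 − -167.9814 = 313.4202°; wrapped into (−180°, 180°]: -46.5798°.
Δφ = 68.8409 − -58.6109 = 127.4518°.
a = sin²(Δφ/2) + cos φ₁ · cos φ₂ · sin²(Δλ/2) = 0.833437.
c = 2·atan2(√a, √(1−a)) = 2.30080 rad → d = 6371·c ≈ 14658.42 km.

14658 km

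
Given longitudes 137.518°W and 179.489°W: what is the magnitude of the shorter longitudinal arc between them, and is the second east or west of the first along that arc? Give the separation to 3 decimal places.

Raw difference: -179.489 − -137.518 = -41.971°.
Normalise into (−180°, 180°]: -41.971° stays -41.971°.
Negative ⇒ the second point lies to the west; separation 41.971°.

41.971° west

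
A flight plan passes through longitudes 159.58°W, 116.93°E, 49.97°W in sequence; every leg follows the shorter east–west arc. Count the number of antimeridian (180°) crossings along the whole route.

Leg 1: -159.58° → +116.93°, shortest Δλ = -83.49° (west) — crosses 180°.
Leg 2: +116.93° → -49.97°, shortest Δλ = -166.9° (west) — does not cross 180°.
Total crossings: 1.

1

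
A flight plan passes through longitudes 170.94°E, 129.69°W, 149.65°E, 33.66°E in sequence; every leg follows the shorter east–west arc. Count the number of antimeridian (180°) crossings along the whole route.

2

Leg 1: +170.94° → -129.69°, shortest Δλ = 59.37° (east) — crosses 180°.
Leg 2: -129.69° → +149.65°, shortest Δλ = -80.66° (west) — crosses 180°.
Leg 3: +149.65° → +33.66°, shortest Δλ = -115.99° (west) — does not cross 180°.
Total crossings: 2.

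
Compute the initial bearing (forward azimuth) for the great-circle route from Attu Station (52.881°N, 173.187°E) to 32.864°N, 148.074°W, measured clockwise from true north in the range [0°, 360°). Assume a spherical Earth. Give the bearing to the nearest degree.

110°

Δλ = -148.074 − 173.187 = -321.261°; wrapped into (−180°, 180°]: 38.739°.
θ = atan2( sin Δλ · cos φ₂ , cos φ₁ · sin φ₂ − sin φ₁ · cos φ₂ · cos Δλ )
  = atan2(0.52563, -0.19495) = 110.350° → normalised to [0°, 360°): 110.350°.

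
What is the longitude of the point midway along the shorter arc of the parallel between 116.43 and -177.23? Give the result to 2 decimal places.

+149.60°

Signed shortest Δλ from +116.43° to -177.23° is +66.34°.
Midpoint longitude = +116.43° + (+66.34°)/2 = +116.43° + 33.17° = +149.60°.
(The naïve average (+116.43 + -177.23)/2 = -30.4° is on the wrong side of the globe.)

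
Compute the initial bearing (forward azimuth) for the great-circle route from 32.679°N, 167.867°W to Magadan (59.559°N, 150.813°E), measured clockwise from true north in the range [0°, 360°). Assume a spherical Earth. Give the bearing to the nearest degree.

Δλ = 150.813 − -167.867 = 318.680°; wrapped into (−180°, 180°]: -41.320°.
θ = atan2( sin Δλ · cos φ₂ , cos φ₁ · sin φ₂ − sin φ₁ · cos φ₂ · cos Δλ )
  = atan2(-0.33452, 0.52023) = -32.742° → normalised to [0°, 360°): 327.258°.

327°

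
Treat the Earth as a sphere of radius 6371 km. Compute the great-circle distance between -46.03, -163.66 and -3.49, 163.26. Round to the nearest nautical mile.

Δλ = 163.26 − -163.66 = 326.92°; wrapped into (−180°, 180°]: -33.08°.
Δφ = -3.49 − -46.03 = 42.54°.
a = sin²(Δφ/2) + cos φ₁ · cos φ₂ · sin²(Δλ/2) = 0.187761.
c = 2·atan2(√a, √(1−a)) = 0.89633 rad → d = 6371·c ≈ 5710.54 km ≈ 3083.45 nmi.

3083 nmi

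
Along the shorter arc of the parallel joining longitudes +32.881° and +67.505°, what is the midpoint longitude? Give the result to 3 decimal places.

+50.193°

Signed shortest Δλ from +32.881° to +67.505° is +34.624°.
Midpoint longitude = +32.881° + (+34.624°)/2 = +32.881° + 17.312° = +50.193°.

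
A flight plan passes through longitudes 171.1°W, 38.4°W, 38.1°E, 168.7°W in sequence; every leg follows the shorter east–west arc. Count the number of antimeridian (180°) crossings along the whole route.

1

Leg 1: -171.1° → -38.4°, shortest Δλ = 132.7° (east) — does not cross 180°.
Leg 2: -38.4° → +38.1°, shortest Δλ = 76.5° (east) — does not cross 180°.
Leg 3: +38.1° → -168.7°, shortest Δλ = 153.2° (east) — crosses 180°.
Total crossings: 1.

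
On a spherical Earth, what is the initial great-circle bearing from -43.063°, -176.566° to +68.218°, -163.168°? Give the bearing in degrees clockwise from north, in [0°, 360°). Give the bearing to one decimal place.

5.3°

Δλ = -163.168 − -176.566 = 13.398°.
θ = atan2( sin Δλ · cos φ₂ , cos φ₁ · sin φ₂ − sin φ₁ · cos φ₂ · cos Δλ )
  = atan2(0.08598, 0.92492) = 5.311° → normalised to [0°, 360°): 5.311°.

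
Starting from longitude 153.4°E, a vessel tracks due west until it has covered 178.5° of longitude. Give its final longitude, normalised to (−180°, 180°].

Start at +153.4°; shift −178.5° → -25.1°.
-25.1° already lies in (−180°, 180°].

25.1°W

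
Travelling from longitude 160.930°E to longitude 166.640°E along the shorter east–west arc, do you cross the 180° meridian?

No

Signed shortest Δλ = ((166.640 − 160.930 + 180) mod 360) − 180 = 5.71°.
Going east by 5.71° from +160.930° reaches +166.640° without touching 180°.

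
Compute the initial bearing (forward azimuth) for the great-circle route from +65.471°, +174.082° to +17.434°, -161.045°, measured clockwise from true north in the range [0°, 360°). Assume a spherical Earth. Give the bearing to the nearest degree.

Δλ = -161.045 − 174.082 = -335.127°; wrapped into (−180°, 180°]: 24.873°.
θ = atan2( sin Δλ · cos φ₂ , cos φ₁ · sin φ₂ − sin φ₁ · cos φ₂ · cos Δλ )
  = atan2(0.40129, -0.66307) = 148.818° → normalised to [0°, 360°): 148.818°.

149°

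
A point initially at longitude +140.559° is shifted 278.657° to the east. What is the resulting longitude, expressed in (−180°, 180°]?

Start at +140.559°; shift +278.657° → +419.216°.
+419.216° lies outside (−180°, 180°]; subtract 360° → +59.216°.

+59.216°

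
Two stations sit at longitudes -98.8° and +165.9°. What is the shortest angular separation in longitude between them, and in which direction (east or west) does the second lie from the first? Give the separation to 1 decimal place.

Raw difference: 165.9 − -98.8 = 264.7°.
Normalise into (−180°, 180°]: 264.7° − 360° = -95.3°.
Negative ⇒ the second point lies to the west; separation 95.3°.

95.3° west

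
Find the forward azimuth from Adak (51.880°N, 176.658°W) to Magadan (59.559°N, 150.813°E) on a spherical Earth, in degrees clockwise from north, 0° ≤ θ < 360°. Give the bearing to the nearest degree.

Δλ = 150.813 − -176.658 = 327.471°; wrapped into (−180°, 180°]: -32.529°.
θ = atan2( sin Δλ · cos φ₂ , cos φ₁ · sin φ₂ − sin φ₁ · cos φ₂ · cos Δλ )
  = atan2(-0.27244, 0.19615) = -54.246° → normalised to [0°, 360°): 305.754°.

306°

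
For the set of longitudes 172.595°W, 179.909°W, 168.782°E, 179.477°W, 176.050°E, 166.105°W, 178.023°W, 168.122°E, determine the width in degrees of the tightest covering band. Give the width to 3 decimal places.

Sort the longitudes: -179.909°, -179.477°, -178.023°, -172.595°, -166.105°, +168.122°, +168.782°, +176.050°.
Eastward gaps between consecutive values (wrapping around): 0.432°, 1.454°, 5.428°, 6.490°, 334.227°, 0.660°, 7.268°, 4.041°.
Largest gap = 334.227° ⇒ minimal covering band is its complement: 360° − 334.227° = 25.773°.
Band runs from +168.122° eastward to -166.105°, crossing the antimeridian.

25.773°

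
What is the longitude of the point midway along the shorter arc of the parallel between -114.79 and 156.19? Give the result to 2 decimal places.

-159.30°

Signed shortest Δλ from -114.79° to +156.19° is -89.02°.
Midpoint longitude = -114.79° + (-89.02°)/2 = -114.79° − 44.51° = -159.30°.
(The naïve average (-114.79 + +156.19)/2 = 20.7° is on the wrong side of the globe.)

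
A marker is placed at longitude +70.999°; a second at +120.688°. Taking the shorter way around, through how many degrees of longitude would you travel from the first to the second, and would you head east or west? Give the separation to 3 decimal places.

Raw difference: 120.688 − 70.999 = 49.689°.
Normalise into (−180°, 180°]: 49.689° stays 49.689°.
Positive ⇒ the second point lies to the east; separation 49.689°.

49.689° east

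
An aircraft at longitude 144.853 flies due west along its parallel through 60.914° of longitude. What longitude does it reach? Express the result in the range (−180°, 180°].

+83.939°

Start at +144.853°; shift −60.914° → +83.939°.
+83.939° already lies in (−180°, 180°].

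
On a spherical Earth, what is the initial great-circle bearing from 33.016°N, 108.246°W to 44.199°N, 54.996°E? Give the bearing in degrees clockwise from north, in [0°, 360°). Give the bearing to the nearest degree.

Δλ = 54.996 − -108.246 = 163.242°.
θ = atan2( sin Δλ · cos φ₂ , cos φ₁ · sin φ₂ − sin φ₁ · cos φ₂ · cos Δλ )
  = atan2(0.20671, 0.95862) = 12.169° → normalised to [0°, 360°): 12.169°.

12°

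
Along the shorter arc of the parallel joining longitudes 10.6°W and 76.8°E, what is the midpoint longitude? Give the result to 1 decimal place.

33.1°E

Signed shortest Δλ from -10.6° to +76.8° is +87.4°.
Midpoint longitude = -10.6° + (+87.4°)/2 = -10.6° + 43.7° = +33.1°.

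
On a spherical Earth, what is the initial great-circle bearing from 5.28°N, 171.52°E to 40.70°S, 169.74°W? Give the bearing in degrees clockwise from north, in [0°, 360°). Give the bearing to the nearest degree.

Δλ = -169.74 − 171.52 = -341.26°; wrapped into (−180°, 180°]: 18.74°.
θ = atan2( sin Δλ · cos φ₂ , cos φ₁ · sin φ₂ − sin φ₁ · cos φ₂ · cos Δλ )
  = atan2(0.24357, -0.71540) = 161.198° → normalised to [0°, 360°): 161.198°.

161°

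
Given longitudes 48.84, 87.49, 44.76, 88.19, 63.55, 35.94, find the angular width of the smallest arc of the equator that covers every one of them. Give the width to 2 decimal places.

52.25°

Sort the longitudes: +35.94°, +44.76°, +48.84°, +63.55°, +87.49°, +88.19°.
Eastward gaps between consecutive values (wrapping around): 8.82°, 4.08°, 14.71°, 23.94°, 0.70°, 307.75°.
Largest gap = 307.75° ⇒ minimal covering band is its complement: 360° − 307.75° = 52.25°.
Band runs from +35.94° eastward to +88.19°.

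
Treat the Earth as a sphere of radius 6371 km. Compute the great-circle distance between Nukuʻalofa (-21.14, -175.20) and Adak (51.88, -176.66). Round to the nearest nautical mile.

4385 nmi

Δλ = -176.66 − -175.20 = -1.46°.
Δφ = 51.88 − -21.14 = 73.02°.
a = sin²(Δφ/2) + cos φ₁ · cos φ₂ · sin²(Δλ/2) = 0.354075.
c = 2·atan2(√a, √(1−a)) = 1.27463 rad → d = 6371·c ≈ 8120.70 km ≈ 4384.83 nmi.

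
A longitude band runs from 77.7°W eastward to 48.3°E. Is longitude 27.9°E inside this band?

Band width going east from -77.7° to +48.3°: ((48.3 − -77.7) mod 360) = 126.0°.
Offset of +27.9° east of the west edge: ((27.9 − -77.7) mod 360) = 105.6°.
105.6° ≤ 126.0° ⇒ inside.

Yes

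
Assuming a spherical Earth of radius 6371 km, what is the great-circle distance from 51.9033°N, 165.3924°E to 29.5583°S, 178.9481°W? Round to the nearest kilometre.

9186 km

Δλ = -178.9481 − 165.3924 = -344.3405°; wrapped into (−180°, 180°]: 15.6595°.
Δφ = -29.5583 − 51.9033 = -81.4616°.
a = sin²(Δφ/2) + cos φ₁ · cos φ₂ · sin²(Δλ/2) = 0.435724.
c = 2·atan2(√a, √(1−a)) = 1.44189 rad → d = 6371·c ≈ 9186.27 km.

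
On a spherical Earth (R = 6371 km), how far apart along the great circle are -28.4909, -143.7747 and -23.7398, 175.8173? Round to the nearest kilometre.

4050 km

Δλ = 175.8173 − -143.7747 = 319.5920°; wrapped into (−180°, 180°]: -40.4080°.
Δφ = -23.7398 − -28.4909 = 4.7511°.
a = sin²(Δφ/2) + cos φ₁ · cos φ₂ · sin²(Δλ/2) = 0.097678.
c = 2·atan2(√a, √(1−a)) = 0.63572 rad → d = 6371·c ≈ 4050.19 km.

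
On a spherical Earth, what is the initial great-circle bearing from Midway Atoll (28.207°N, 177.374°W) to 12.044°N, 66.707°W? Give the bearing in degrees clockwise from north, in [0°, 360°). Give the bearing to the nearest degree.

Δλ = -66.707 − -177.374 = 110.667°.
θ = atan2( sin Δλ · cos φ₂ , cos φ₁ · sin φ₂ − sin φ₁ · cos φ₂ · cos Δλ )
  = atan2(0.91505, 0.34703) = 69.231° → normalised to [0°, 360°): 69.231°.

69°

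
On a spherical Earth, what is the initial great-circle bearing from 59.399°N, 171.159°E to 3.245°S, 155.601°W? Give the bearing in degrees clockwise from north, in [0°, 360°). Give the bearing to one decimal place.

Δλ = -155.601 − 171.159 = -326.760°; wrapped into (−180°, 180°]: 33.240°.
θ = atan2( sin Δλ · cos φ₂ , cos φ₁ · sin φ₂ − sin φ₁ · cos φ₂ · cos Δλ )
  = atan2(0.54727, -0.74756) = 143.793° → normalised to [0°, 360°): 143.793°.

143.8°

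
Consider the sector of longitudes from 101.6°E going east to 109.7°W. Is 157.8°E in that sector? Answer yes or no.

Yes

Band width going east from +101.6° to -109.7°: ((-109.7 − 101.6) mod 360) = 148.7°.
Offset of +157.8° east of the west edge: ((157.8 − 101.6) mod 360) = 56.2°.
56.2° ≤ 148.7° ⇒ inside.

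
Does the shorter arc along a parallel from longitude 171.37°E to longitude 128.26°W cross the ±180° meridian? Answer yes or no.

Yes

Naïve |-128.26 − 171.37| = 299.63° > 180°, so the shorter arc goes the other way round — across 180°.
Signed shortest Δλ = ((-128.26 − 171.37 + 180) mod 360) − 180 = 60.37°.
Going east by 60.37° from +171.37° passes through 180° before reaching -128.26°.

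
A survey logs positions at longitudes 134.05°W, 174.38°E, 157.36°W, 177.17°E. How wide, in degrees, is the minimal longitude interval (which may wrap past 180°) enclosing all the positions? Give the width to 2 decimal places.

Sort the longitudes: -157.36°, -134.05°, +174.38°, +177.17°.
Eastward gaps between consecutive values (wrapping around): 23.31°, 308.43°, 2.79°, 25.47°.
Largest gap = 308.43° ⇒ minimal covering band is its complement: 360° − 308.43° = 51.57°.
Band runs from +174.38° eastward to -134.05°, crossing the antimeridian.

51.57°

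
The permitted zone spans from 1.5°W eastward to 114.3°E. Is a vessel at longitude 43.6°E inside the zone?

Band width going east from -1.5° to +114.3°: ((114.3 − -1.5) mod 360) = 115.8°.
Offset of +43.6° east of the west edge: ((43.6 − -1.5) mod 360) = 45.1°.
45.1° ≤ 115.8° ⇒ inside.

Yes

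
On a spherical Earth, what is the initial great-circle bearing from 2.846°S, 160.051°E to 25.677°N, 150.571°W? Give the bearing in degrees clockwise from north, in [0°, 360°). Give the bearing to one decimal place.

56.0°

Δλ = -150.571 − 160.051 = -310.622°; wrapped into (−180°, 180°]: 49.378°.
θ = atan2( sin Δλ · cos φ₂ , cos φ₁ · sin φ₂ − sin φ₁ · cos φ₂ · cos Δλ )
  = atan2(0.68407, 0.46190) = 55.972° → normalised to [0°, 360°): 55.972°.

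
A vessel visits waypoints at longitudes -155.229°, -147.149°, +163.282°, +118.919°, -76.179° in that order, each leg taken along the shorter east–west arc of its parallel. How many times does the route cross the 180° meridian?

2

Leg 1: -155.229° → -147.149°, shortest Δλ = 8.08° (east) — does not cross 180°.
Leg 2: -147.149° → +163.282°, shortest Δλ = -49.569° (west) — crosses 180°.
Leg 3: +163.282° → +118.919°, shortest Δλ = -44.363° (west) — does not cross 180°.
Leg 4: +118.919° → -76.179°, shortest Δλ = 164.902° (east) — crosses 180°.
Total crossings: 2.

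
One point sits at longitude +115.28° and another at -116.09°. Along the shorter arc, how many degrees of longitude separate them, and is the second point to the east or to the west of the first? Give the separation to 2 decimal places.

Raw difference: -116.09 − 115.28 = -231.37°.
Normalise into (−180°, 180°]: -231.37° + 360° = 128.63°.
Positive ⇒ the second point lies to the east; separation 128.63°.

128.63° east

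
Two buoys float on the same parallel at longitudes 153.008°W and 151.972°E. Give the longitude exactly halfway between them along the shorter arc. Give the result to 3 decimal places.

Signed shortest Δλ from -153.008° to +151.972° is -55.020°.
Midpoint longitude = -153.008° + (-55.020°)/2 = -153.008° − 27.510° = -180.518°.
Normalise into (−180°, 180°]: +179.482°.
(The naïve average (-153.008 + +151.972)/2 = -0.518° is on the wrong side of the globe.)

179.482°E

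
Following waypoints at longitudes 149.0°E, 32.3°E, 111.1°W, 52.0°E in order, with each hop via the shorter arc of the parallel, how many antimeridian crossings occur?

0

Leg 1: +149.0° → +32.3°, shortest Δλ = -116.7° (west) — does not cross 180°.
Leg 2: +32.3° → -111.1°, shortest Δλ = -143.4° (west) — does not cross 180°.
Leg 3: -111.1° → +52.0°, shortest Δλ = 163.1° (east) — does not cross 180°.
Total crossings: 0.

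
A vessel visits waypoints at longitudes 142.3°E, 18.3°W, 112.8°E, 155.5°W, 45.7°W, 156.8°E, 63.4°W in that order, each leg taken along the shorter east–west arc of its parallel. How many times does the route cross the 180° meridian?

Leg 1: +142.3° → -18.3°, shortest Δλ = -160.6° (west) — does not cross 180°.
Leg 2: -18.3° → +112.8°, shortest Δλ = 131.1° (east) — does not cross 180°.
Leg 3: +112.8° → -155.5°, shortest Δλ = 91.7° (east) — crosses 180°.
Leg 4: -155.5° → -45.7°, shortest Δλ = 109.8° (east) — does not cross 180°.
Leg 5: -45.7° → +156.8°, shortest Δλ = -157.5° (west) — crosses 180°.
Leg 6: +156.8° → -63.4°, shortest Δλ = 139.8° (east) — crosses 180°.
Total crossings: 3.

3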